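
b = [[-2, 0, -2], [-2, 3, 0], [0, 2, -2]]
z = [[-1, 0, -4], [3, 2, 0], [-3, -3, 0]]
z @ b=[[2, -8, 10], [-10, 6, -6], [12, -9, 6]]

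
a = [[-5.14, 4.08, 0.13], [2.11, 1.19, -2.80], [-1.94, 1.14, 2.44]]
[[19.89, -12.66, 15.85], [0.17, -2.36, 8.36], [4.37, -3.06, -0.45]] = a @ [[-2.33,0.63,-0.67],[1.97,-2.32,3.11],[-0.98,0.33,-2.17]]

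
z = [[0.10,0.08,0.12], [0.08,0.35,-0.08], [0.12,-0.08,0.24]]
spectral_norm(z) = 0.39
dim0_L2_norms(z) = [0.18, 0.37, 0.28]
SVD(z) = [[-0.08, 0.58, -0.81], [-0.91, 0.30, 0.3], [0.41, 0.76, 0.5]] @ diag([0.39326944544848863, 0.2997169080473046, 0.00298635349579314]) @ [[-0.08, -0.91, 0.41], [0.58, 0.30, 0.76], [0.81, -0.30, -0.50]]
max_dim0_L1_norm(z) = 0.51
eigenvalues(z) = [-0.0, 0.3, 0.39]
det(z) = -0.00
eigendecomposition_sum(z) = [[-0.0, 0.00, 0.0],[0.00, -0.0, -0.00],[0.00, -0.00, -0.0]] + [[0.10, 0.05, 0.13],[0.05, 0.03, 0.07],[0.13, 0.07, 0.17]] + [[0.00, 0.03, -0.01], [0.03, 0.32, -0.15], [-0.01, -0.15, 0.07]]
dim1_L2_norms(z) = [0.18, 0.37, 0.28]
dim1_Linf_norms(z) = [0.12, 0.35, 0.24]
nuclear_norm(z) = 0.70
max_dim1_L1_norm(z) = 0.51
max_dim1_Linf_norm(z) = 0.35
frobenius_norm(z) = 0.49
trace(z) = 0.69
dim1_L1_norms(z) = [0.3, 0.51, 0.44]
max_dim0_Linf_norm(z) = 0.35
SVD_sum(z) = [[0.0, 0.03, -0.01], [0.03, 0.32, -0.15], [-0.01, -0.15, 0.07]] + [[0.10,  0.05,  0.13], [0.05,  0.03,  0.07], [0.13,  0.07,  0.17]] + [[-0.00,0.00,0.0], [0.00,-0.0,-0.00], [0.00,-0.00,-0.00]]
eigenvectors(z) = [[-0.81,  0.58,  -0.08], [0.3,  0.3,  -0.91], [0.50,  0.76,  0.41]]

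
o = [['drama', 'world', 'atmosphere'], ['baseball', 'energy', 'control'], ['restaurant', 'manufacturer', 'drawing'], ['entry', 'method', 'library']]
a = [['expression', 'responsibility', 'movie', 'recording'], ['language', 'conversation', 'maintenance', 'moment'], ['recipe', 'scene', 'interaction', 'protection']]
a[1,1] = 'conversation'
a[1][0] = 'language'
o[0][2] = 'atmosphere'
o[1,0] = 'baseball'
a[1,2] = 'maintenance'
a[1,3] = 'moment'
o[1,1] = 'energy'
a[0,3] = 'recording'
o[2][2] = 'drawing'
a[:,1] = ['responsibility', 'conversation', 'scene']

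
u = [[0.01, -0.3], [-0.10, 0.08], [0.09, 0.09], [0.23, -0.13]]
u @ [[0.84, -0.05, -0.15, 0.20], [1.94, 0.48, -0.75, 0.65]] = [[-0.57, -0.14, 0.22, -0.19], [0.07, 0.04, -0.04, 0.03], [0.25, 0.04, -0.08, 0.08], [-0.06, -0.07, 0.06, -0.04]]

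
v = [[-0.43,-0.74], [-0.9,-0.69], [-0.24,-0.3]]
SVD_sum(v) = [[-0.58, -0.60], [-0.78, -0.81], [-0.27, -0.27]] + [[0.15,-0.14],[-0.12,0.12],[0.03,-0.03]]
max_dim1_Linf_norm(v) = 0.9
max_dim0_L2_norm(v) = 1.06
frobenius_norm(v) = 1.47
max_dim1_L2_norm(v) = 1.13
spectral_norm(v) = 1.45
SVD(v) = [[-0.57,0.77], [-0.78,-0.62], [-0.26,0.14]] @ diag([1.4473295714921792, 0.2672772184161331]) @ [[0.70, 0.72], [0.72, -0.7]]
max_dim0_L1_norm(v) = 1.73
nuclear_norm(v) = 1.71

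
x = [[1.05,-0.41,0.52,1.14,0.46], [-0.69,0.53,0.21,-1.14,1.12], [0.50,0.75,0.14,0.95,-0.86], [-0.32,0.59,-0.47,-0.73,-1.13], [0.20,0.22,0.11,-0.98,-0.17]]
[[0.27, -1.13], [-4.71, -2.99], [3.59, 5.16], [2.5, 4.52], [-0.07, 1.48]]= x@ [[0.49, 0.86], [-0.20, 2.21], [0.55, 1.14], [0.74, -0.10], [-3.16, -3.5]]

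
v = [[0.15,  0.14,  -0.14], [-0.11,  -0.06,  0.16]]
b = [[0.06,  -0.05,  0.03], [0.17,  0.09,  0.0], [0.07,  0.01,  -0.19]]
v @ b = [[0.02, 0.00, 0.03], [-0.01, 0.0, -0.03]]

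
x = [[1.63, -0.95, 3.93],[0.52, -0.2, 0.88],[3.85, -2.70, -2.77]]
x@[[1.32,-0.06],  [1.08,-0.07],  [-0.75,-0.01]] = [[-1.82, -0.07], [-0.19, -0.03], [4.24, -0.01]]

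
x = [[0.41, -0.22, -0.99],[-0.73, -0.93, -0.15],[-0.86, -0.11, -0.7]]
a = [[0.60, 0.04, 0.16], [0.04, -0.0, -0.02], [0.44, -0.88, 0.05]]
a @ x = [[0.08, -0.19, -0.71], [0.03, -0.01, -0.03], [0.78, 0.72, -0.34]]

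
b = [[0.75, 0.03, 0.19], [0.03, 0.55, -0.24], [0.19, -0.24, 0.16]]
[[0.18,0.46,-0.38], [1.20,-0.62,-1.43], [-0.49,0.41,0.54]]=b @ [[0.39, -0.42, -0.41], [1.77, 0.63, -2.57], [-0.88, 3.99, 0.03]]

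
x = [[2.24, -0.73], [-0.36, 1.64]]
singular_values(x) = [2.57, 1.33]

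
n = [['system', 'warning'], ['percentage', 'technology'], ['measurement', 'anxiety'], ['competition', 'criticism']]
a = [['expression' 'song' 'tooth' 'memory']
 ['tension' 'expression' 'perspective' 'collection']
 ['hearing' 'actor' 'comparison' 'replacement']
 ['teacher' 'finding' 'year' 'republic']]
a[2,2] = 'comparison'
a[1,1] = 'expression'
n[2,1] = 'anxiety'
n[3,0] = 'competition'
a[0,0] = 'expression'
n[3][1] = 'criticism'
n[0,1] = 'warning'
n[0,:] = ['system', 'warning']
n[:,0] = ['system', 'percentage', 'measurement', 'competition']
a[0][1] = 'song'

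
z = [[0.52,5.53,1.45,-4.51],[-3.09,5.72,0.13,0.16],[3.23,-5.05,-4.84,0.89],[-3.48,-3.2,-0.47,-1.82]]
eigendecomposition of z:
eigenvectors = [[(-0.66+0j), (-0.66-0j), -0.31+0.00j, (0.14+0j)], [-0.15-0.53j, -0.15+0.53j, -0.09+0.00j, 0.03+0.00j], [0.28j, -0.28j, 0.91+0.00j, 0.88+0.00j], [(0.43-0.01j), (0.43+0.01j), (-0.25+0j), (0.46+0j)]]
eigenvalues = [(4.62+3.73j), (4.62-3.73j), (-5.67+0j), (-4+0j)]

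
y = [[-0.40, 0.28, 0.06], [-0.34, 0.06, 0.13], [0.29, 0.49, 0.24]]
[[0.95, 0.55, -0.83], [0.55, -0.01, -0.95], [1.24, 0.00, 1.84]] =y @ [[-0.64, -0.63, 3.26], [2.12, 1.59, 1.58], [1.60, -2.48, 0.49]]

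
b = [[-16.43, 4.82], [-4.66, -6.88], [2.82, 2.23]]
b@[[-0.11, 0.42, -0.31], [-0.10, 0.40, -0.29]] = [[1.33, -4.97, 3.7],[1.20, -4.71, 3.44],[-0.53, 2.08, -1.52]]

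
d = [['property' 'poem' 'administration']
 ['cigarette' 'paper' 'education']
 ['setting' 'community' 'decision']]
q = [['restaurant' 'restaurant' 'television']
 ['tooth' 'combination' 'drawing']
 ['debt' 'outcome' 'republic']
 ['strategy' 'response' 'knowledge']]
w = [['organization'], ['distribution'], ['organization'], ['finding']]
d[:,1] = ['poem', 'paper', 'community']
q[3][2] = 'knowledge'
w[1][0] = 'distribution'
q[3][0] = 'strategy'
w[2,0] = 'organization'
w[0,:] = ['organization']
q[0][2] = 'television'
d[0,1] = 'poem'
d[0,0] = 'property'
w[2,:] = ['organization']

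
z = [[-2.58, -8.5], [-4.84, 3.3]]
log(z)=[[1.93+2.23j,(-0.06+1.89j)], [-0.04+1.08j,(1.97+0.92j)]]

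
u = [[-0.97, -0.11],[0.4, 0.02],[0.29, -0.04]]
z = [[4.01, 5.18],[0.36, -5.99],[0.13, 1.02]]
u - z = [[-4.98, -5.29], [0.04, 6.01], [0.16, -1.06]]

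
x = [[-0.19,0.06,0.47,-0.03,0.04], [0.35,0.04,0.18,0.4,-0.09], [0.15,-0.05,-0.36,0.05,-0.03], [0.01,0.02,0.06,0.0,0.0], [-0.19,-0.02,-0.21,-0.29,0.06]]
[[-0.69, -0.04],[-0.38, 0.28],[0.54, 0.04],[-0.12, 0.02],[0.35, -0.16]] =x@[[-0.19,0.30], [-1.76,1.56], [-1.31,-0.2], [-0.07,0.55], [-0.27,0.74]]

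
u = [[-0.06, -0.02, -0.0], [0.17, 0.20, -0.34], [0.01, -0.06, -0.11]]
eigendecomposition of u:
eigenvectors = [[0.06, -0.93, 0.13], [-0.98, 0.15, 0.65], [0.17, -0.35, 0.75]]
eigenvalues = [0.25, -0.06, -0.16]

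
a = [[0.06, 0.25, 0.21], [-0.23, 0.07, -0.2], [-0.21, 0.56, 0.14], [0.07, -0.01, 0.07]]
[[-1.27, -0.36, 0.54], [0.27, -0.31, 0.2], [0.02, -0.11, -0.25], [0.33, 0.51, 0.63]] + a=[[-1.21, -0.11, 0.75], [0.04, -0.24, 0.0], [-0.19, 0.45, -0.11], [0.40, 0.5, 0.70]]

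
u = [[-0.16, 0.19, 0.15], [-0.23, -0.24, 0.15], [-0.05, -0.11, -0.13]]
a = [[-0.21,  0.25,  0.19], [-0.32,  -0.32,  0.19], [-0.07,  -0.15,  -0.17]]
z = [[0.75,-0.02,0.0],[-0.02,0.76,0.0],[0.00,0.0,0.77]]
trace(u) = -0.53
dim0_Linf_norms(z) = [0.75, 0.76, 0.77]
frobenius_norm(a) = 0.66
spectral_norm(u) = 0.37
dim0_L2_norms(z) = [0.75, 0.76, 0.77]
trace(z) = 2.28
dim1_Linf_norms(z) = [0.75, 0.76, 0.77]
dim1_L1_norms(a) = [0.65, 0.83, 0.39]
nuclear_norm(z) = 2.28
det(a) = -0.03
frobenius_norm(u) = 0.50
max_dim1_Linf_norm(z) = 0.77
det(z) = 0.44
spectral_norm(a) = 0.50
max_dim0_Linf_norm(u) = 0.24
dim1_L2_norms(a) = [0.38, 0.49, 0.24]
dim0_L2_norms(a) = [0.39, 0.43, 0.32]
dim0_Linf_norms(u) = [0.23, 0.24, 0.15]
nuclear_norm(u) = 0.79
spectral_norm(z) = 0.78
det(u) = -0.01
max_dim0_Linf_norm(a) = 0.32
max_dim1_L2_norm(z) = 0.77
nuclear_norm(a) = 1.05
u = a @ z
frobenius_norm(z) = 1.32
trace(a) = -0.70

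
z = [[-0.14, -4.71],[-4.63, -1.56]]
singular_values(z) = [5.57, 3.87]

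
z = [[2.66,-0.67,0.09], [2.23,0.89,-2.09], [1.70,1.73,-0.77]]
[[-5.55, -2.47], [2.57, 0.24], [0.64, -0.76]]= z @[[-1.77, -0.90], [0.89, -0.04], [-2.74, -1.09]]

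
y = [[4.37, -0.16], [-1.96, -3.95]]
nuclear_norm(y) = 8.59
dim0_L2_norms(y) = [4.79, 3.95]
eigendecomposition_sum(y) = [[4.39, -0.08], [-1.03, 0.02]] + [[-0.02, -0.08], [-0.93, -3.97]]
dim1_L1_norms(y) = [4.53, 5.91]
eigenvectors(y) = [[0.97, 0.02], [-0.23, 1.0]]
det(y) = -17.58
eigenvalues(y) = [4.41, -3.99]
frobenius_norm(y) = 6.21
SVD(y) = [[-0.70, 0.71],[0.71, 0.7]] @ diag([5.217099719212716, 3.3687491031227914]) @ [[-0.85, -0.52], [0.52, -0.85]]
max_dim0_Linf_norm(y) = 4.37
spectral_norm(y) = 5.22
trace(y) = 0.42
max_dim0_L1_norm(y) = 6.33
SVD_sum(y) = [[3.12, 1.9], [-3.18, -1.94]] + [[1.25, -2.06], [1.22, -2.01]]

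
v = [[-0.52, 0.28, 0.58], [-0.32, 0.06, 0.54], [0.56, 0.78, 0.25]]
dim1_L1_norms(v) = [1.38, 0.92, 1.59]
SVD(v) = [[0.71,  0.37,  -0.6], [0.51,  0.33,  0.80], [0.49,  -0.87,  0.04]] @ diag([1.0447675635321552, 0.9761910778065491, 0.15103548524095645]) @ [[-0.25, 0.58, 0.77], [-0.8, -0.57, 0.18], [0.54, -0.58, 0.61]]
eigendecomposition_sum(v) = [[-0.49, -0.09, 0.29], [-0.47, -0.09, 0.28], [0.56, 0.10, -0.33]] + [[-0.08, 0.08, 0.00], [0.11, -0.12, -0.00], [-0.1, 0.10, 0.00]] + [[0.05, 0.29, 0.29], [0.04, 0.26, 0.26], [0.1, 0.58, 0.58]]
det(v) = 0.15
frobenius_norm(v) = 1.44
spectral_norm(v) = 1.04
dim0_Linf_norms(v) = [0.56, 0.78, 0.58]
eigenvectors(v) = [[0.56, 0.47, 0.42], [0.54, -0.66, 0.38], [-0.63, 0.58, 0.83]]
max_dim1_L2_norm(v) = 0.99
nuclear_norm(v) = 2.17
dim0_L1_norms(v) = [1.4, 1.12, 1.37]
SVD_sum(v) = [[-0.18, 0.43, 0.57], [-0.13, 0.31, 0.41], [-0.13, 0.30, 0.40]] + [[-0.29,-0.21,0.06],  [-0.26,-0.18,0.06],  [0.68,0.48,-0.15]] + [[-0.05, 0.05, -0.06], [0.07, -0.07, 0.07], [0.0, -0.0, 0.0]]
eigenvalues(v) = [-0.91, -0.19, 0.89]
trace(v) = -0.21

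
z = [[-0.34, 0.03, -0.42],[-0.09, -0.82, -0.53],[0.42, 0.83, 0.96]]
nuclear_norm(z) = 2.17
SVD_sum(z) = [[-0.1, -0.24, -0.25], [-0.26, -0.63, -0.65], [0.37, 0.89, 0.92]] + [[-0.24, 0.27, -0.17], [0.17, -0.19, 0.12], [0.05, -0.06, 0.04]] + [[-0.0, -0.00, 0.0], [-0.0, -0.0, 0.0], [-0.0, -0.00, 0.0]]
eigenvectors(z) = [[-0.49, -0.76, -0.57], [-0.32, -0.3, 0.78], [0.81, 0.58, -0.26]]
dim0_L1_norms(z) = [0.85, 1.68, 1.91]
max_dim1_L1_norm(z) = 2.21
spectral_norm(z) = 1.67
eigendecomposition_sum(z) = [[-0.27, -0.38, -0.54],[-0.18, -0.25, -0.36],[0.45, 0.63, 0.90]] + [[-0.01, -0.01, -0.01],[-0.0, -0.00, -0.0],[0.00, 0.0, 0.00]] + [[-0.07, 0.42, 0.13], [0.09, -0.57, -0.17], [-0.03, 0.19, 0.06]]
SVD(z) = [[-0.22,0.80,0.55], [-0.56,-0.57,0.6], [0.8,-0.18,0.58]] @ diag([1.6712439133663817, 0.49813956870168163, 0.0008672540139596055]) @ [[0.28,  0.67,  0.69], [-0.60,  0.68,  -0.42], [-0.75,  -0.3,  0.59]]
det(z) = 0.00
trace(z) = -0.20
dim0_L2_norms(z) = [0.55, 1.17, 1.17]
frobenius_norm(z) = 1.74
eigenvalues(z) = [0.38, -0.0, -0.57]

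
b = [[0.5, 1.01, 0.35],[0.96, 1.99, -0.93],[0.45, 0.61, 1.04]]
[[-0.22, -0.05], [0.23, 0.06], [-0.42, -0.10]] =b@[[0.36, 0.09], [-0.25, -0.06], [-0.41, -0.1]]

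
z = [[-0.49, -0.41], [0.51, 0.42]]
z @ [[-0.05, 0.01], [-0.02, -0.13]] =[[0.03, 0.05], [-0.03, -0.05]]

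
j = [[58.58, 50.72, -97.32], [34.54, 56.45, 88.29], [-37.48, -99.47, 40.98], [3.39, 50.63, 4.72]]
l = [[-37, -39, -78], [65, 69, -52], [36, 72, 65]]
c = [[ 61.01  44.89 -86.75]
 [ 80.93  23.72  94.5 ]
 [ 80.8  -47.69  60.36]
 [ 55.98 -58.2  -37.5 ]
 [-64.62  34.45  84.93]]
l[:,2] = [-78, -52, 65]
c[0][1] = 44.89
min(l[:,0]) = -37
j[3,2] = 4.72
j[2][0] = -37.48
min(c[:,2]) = -86.75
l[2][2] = 65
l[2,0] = 36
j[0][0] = 58.58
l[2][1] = 72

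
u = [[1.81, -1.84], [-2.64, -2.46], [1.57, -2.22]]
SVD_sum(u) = [[0.39,-2.11],[0.36,-1.9],[0.46,-2.43]] + [[1.42, 0.27], [-3.0, -0.56], [1.11, 0.21]]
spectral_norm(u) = 3.80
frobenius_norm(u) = 5.20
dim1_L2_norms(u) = [2.58, 3.61, 2.72]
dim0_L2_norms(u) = [3.57, 3.79]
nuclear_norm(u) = 7.35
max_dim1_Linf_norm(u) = 2.64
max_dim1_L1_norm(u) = 5.1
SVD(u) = [[-0.56, 0.40], [-0.51, -0.86], [-0.65, 0.32]] @ diag([3.7981343017993288, 3.5567366820577715]) @ [[-0.18, 0.98], [0.98, 0.18]]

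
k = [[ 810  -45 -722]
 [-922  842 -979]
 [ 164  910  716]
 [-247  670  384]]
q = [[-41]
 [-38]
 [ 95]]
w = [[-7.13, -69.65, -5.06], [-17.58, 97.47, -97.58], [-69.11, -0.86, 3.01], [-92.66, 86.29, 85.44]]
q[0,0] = -41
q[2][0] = 95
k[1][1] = 842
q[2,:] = [95]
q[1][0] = -38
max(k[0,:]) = 810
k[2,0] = 164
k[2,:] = [164, 910, 716]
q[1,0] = -38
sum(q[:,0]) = 16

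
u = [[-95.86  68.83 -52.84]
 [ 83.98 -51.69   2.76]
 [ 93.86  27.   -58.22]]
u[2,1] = 27.0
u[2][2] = -58.22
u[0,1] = 68.83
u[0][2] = -52.84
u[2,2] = -58.22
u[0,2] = -52.84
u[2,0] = 93.86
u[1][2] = 2.76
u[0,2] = -52.84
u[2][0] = 93.86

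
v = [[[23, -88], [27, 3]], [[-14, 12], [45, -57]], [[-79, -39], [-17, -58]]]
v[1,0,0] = -14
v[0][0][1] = -88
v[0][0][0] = 23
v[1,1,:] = [45, -57]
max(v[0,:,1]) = 3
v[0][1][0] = 27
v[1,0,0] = -14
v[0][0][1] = -88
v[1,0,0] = -14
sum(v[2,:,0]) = -96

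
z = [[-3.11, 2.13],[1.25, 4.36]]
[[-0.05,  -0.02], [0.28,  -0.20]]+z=[[-3.16, 2.11], [1.53, 4.16]]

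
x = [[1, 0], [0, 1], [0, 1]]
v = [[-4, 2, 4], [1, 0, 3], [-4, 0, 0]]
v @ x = [[-4, 6], [1, 3], [-4, 0]]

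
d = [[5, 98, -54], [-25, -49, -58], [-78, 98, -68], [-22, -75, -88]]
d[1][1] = -49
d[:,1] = [98, -49, 98, -75]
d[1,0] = -25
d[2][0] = -78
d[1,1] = -49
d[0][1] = 98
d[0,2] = -54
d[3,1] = -75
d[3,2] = -88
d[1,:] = [-25, -49, -58]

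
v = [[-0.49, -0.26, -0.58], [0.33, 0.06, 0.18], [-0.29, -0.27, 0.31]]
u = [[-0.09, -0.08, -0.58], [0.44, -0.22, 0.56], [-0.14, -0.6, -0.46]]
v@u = [[0.01,0.44,0.41],[-0.03,-0.15,-0.24],[-0.14,-0.10,-0.13]]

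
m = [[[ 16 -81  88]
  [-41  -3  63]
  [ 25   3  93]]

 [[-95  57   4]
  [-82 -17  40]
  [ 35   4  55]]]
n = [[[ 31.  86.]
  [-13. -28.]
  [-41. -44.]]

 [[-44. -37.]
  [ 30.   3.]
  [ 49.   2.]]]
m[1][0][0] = -95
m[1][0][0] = -95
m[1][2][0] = 35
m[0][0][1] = -81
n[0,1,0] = -13.0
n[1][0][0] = -44.0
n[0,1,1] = -28.0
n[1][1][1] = 3.0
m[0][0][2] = 88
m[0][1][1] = -3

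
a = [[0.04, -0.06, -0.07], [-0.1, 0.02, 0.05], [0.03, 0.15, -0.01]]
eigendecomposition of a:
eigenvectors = [[(-0.3-0.28j), (-0.3+0.28j), (-0.62+0j)],[0.30-0.20j, 0.30+0.20j, 0.63+0.00j],[-0.84+0.00j, (-0.84-0j), 0.47+0.00j]]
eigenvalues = [(-0.05+0.05j), (-0.05-0.05j), (0.15+0j)]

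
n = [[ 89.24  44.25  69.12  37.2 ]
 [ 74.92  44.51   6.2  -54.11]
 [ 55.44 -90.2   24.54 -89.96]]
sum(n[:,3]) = -106.86999999999999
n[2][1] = -90.2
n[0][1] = 44.25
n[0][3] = 37.2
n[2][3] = -89.96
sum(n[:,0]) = 219.6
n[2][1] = -90.2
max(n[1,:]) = 74.92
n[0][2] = 69.12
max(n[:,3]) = 37.2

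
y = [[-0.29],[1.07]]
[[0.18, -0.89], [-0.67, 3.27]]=y @ [[-0.63, 3.06]]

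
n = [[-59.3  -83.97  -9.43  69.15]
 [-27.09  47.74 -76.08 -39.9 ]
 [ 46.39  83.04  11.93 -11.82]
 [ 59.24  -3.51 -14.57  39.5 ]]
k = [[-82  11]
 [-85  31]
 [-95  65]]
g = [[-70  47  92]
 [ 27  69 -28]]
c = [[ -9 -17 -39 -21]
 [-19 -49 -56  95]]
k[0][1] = 11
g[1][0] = 27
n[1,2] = -76.08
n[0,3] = 69.15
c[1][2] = -56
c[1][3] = 95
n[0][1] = -83.97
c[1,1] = -49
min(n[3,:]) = -14.57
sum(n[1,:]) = -95.32999999999998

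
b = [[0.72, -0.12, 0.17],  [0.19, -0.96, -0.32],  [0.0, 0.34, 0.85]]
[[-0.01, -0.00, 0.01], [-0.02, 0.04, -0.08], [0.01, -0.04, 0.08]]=b @ [[-0.01, 0.0, 0.01], [0.02, -0.03, 0.06], [-0.0, -0.04, 0.07]]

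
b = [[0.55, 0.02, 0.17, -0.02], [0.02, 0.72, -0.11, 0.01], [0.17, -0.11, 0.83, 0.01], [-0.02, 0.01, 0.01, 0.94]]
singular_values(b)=[0.95, 0.94, 0.7, 0.45]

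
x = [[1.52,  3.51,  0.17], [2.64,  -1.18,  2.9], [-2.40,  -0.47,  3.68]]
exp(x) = [[-11.76, -3.15, 30.21],[-21.4, -12.14, 16.09],[-33.59, -25.64, -13.93]]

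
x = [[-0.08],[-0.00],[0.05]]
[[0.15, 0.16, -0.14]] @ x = [[-0.02]]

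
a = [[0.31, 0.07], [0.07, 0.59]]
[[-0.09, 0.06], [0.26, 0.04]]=a @ [[-0.4, 0.20], [0.48, 0.04]]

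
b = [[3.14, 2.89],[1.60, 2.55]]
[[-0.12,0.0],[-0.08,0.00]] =b@ [[-0.02, -0.0], [-0.02, -0.0]]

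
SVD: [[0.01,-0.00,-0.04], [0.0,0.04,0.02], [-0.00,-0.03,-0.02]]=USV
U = [[0.46, -0.88, -0.09], [-0.68, -0.42, 0.60], [0.57, 0.21, 0.80]]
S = [0.06, 0.03, 0.0]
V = [[0.07, -0.71, -0.70], [-0.26, -0.69, 0.68], [-0.96, 0.13, -0.24]]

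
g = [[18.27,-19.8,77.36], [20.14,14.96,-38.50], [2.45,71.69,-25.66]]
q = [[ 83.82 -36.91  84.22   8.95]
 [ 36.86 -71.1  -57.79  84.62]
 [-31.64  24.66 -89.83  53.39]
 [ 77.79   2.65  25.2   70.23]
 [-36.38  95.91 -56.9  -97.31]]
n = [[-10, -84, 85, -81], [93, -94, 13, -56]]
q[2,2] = -89.83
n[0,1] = -84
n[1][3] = -56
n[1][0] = 93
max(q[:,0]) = 83.82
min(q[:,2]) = -89.83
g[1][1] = 14.96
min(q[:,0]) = -36.38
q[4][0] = -36.38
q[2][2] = -89.83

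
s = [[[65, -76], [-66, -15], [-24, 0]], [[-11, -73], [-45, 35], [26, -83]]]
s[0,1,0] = -66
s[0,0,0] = 65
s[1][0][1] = -73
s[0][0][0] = 65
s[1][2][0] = 26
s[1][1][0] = -45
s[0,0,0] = 65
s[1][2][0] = 26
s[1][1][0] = -45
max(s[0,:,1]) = 0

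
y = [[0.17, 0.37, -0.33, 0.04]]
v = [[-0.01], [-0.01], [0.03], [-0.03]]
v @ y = [[-0.0, -0.0, 0.00, -0.0], [-0.00, -0.00, 0.00, -0.0], [0.01, 0.01, -0.01, 0.0], [-0.01, -0.01, 0.01, -0.0]]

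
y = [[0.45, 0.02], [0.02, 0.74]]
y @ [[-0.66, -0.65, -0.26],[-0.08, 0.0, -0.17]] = [[-0.30,-0.29,-0.12], [-0.07,-0.01,-0.13]]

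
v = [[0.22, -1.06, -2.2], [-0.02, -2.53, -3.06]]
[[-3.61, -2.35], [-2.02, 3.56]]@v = [[-0.75, 9.77, 15.13], [-0.52, -6.87, -6.45]]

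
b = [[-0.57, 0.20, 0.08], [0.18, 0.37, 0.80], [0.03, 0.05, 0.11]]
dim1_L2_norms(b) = [0.61, 0.9, 0.12]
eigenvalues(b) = [-0.6, 0.52, -0.0]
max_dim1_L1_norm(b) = 1.35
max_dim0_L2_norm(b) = 0.81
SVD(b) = [[0.08, -1.0, 0.01], [0.99, 0.08, -0.14], [0.14, 0.02, 0.99]] @ diag([0.9096724978122982, 0.6071208301303156, 0.0004943134739102117]) @ [[0.15, 0.43, 0.89], [0.96, -0.28, -0.03], [0.24, 0.86, -0.45]]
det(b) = 0.00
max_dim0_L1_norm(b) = 0.99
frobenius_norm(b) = 1.09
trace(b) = -0.09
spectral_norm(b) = 0.91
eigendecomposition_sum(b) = [[-0.59, 0.12, -0.07], [0.09, -0.02, 0.01], [0.02, -0.00, 0.0]] + [[0.02, 0.08, 0.15], [0.09, 0.39, 0.79], [0.01, 0.05, 0.11]] + [[0.00, -0.00, 0.00],[0.0, -0.00, 0.0],[-0.00, 0.00, -0.00]]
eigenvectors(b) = [[-0.99, 0.19, -0.24], [0.16, 0.97, -0.86], [0.03, 0.13, 0.45]]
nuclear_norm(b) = 1.52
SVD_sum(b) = [[0.01,0.03,0.06], [0.14,0.38,0.80], [0.02,0.05,0.11]] + [[-0.58, 0.17, 0.02],[0.04, -0.01, -0.00],[0.01, -0.00, -0.00]] + [[0.0,0.00,-0.00], [-0.0,-0.00,0.0], [0.0,0.00,-0.00]]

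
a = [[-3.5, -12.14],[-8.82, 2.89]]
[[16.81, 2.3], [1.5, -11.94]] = a @[[-0.57, 1.18],[-1.22, -0.53]]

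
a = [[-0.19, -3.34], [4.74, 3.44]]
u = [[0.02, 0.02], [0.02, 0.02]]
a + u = [[-0.17, -3.32], [4.76, 3.46]]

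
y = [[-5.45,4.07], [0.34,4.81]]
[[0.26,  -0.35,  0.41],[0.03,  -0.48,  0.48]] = y @[[-0.04, -0.01, -0.0],  [0.01, -0.10, 0.1]]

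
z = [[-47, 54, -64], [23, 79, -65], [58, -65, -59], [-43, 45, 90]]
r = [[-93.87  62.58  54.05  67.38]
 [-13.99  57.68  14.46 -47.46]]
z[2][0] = 58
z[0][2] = -64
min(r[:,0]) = -93.87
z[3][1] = 45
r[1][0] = -13.99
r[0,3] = 67.38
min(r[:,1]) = 57.68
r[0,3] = 67.38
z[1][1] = 79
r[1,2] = 14.46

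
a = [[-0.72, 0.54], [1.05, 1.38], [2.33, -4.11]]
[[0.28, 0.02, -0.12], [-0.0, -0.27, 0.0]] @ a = [[-0.46, 0.67], [-0.28, -0.37]]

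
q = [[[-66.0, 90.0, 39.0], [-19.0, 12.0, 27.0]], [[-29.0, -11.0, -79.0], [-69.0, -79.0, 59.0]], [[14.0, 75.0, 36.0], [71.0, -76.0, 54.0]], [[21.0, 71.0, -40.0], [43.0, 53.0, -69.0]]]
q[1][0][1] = -11.0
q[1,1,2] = 59.0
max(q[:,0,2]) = 39.0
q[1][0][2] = -79.0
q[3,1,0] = 43.0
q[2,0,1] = 75.0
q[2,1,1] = -76.0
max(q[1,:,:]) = 59.0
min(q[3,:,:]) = -69.0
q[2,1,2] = 54.0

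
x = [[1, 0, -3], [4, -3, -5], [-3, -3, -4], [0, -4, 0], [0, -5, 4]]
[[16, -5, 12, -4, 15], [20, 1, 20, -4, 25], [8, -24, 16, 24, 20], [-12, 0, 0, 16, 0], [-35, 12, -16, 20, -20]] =x @ [[1, 4, 0, -4, 0], [3, 0, 0, -4, 0], [-5, 3, -4, 0, -5]]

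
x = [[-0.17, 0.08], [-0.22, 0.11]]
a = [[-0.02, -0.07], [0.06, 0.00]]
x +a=[[-0.19, 0.01], [-0.16, 0.11]]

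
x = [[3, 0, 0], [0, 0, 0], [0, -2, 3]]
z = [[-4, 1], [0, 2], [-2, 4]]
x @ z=[[-12, 3], [0, 0], [-6, 8]]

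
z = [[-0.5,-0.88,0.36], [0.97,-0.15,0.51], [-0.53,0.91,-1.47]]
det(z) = -0.61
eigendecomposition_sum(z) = [[(1.07-0j),(-0.13-0j),1.18-0.00j], [0.01-0.00j,(-0-0j),(0.01-0j)], [(-2.06+0j),0.24+0.00j,(-2.27+0j)]] + [[-0.79+0.22j, (-0.38-0.37j), -0.41+0.11j], [(0.48+0.41j), -0.07+0.40j, (0.25+0.22j)], [0.77-0.15j, 0.33+0.38j, (0.4-0.08j)]] + [[-0.79-0.22j, (-0.38+0.37j), (-0.41-0.11j)], [(0.48-0.41j), -0.07-0.40j, (0.25-0.22j)], [0.77+0.15j, 0.33-0.38j, 0.40+0.08j]]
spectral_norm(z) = 2.06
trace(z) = -2.12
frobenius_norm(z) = 2.38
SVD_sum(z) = [[0.20, -0.31, 0.45], [0.28, -0.43, 0.62], [-0.62, 0.97, -1.39]] + [[-0.76, -0.47, 0.01], [0.63, 0.39, -0.00], [0.04, 0.02, -0.0]] + [[0.06,-0.1,-0.09],[0.07,-0.11,-0.11],[0.05,-0.08,-0.08]]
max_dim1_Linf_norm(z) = 1.47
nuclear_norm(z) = 3.47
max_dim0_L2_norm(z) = 1.6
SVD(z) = [[0.28, -0.77, 0.57], [0.39, 0.64, 0.66], [-0.88, 0.04, 0.48]] @ diag([2.0584133656081764, 1.160148438310044, 0.25375188151496714]) @ [[0.34, -0.54, 0.77], [0.85, 0.53, -0.01], [0.41, -0.66, -0.64]]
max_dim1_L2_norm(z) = 1.81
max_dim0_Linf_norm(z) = 1.47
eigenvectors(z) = [[0.46+0.00j, (-0.63+0j), -0.63-0.00j], [0.00+0.00j, 0.27+0.41j, (0.27-0.41j)], [(-0.89+0j), 0.60+0.04j, (0.6-0.04j)]]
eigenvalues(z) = [(-1.2+0j), (-0.46+0.54j), (-0.46-0.54j)]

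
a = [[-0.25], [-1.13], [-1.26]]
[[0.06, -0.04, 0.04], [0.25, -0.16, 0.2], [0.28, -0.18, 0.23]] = a @ [[-0.22, 0.14, -0.18]]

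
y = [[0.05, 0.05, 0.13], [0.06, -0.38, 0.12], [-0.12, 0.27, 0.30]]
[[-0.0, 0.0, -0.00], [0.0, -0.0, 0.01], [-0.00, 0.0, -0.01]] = y@[[-0.02, 0.00, 0.02], [-0.01, 0.01, -0.02], [-0.01, 0.00, -0.01]]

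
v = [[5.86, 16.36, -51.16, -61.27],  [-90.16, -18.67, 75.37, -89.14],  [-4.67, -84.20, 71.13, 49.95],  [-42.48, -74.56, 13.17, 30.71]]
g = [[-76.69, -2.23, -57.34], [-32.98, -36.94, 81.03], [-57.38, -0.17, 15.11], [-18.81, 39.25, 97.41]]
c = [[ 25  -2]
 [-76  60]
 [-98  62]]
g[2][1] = -0.17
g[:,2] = [-57.34, 81.03, 15.11, 97.41]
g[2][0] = -57.38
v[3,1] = -74.56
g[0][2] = -57.34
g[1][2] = 81.03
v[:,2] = [-51.16, 75.37, 71.13, 13.17]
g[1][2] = 81.03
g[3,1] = 39.25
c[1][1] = 60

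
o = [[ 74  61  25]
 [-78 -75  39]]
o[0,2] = 25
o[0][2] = 25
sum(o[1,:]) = -114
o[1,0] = -78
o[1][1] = -75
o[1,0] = -78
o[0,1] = 61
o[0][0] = 74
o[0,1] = 61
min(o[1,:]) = -78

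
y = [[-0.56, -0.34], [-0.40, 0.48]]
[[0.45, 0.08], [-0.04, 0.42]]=y@[[-0.5, -0.44], [-0.50, 0.5]]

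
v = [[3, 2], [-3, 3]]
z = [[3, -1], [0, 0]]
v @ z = [[9, -3], [-9, 3]]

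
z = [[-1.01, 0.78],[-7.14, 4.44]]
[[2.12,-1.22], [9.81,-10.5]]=z@ [[1.63, 2.54], [4.83, 1.72]]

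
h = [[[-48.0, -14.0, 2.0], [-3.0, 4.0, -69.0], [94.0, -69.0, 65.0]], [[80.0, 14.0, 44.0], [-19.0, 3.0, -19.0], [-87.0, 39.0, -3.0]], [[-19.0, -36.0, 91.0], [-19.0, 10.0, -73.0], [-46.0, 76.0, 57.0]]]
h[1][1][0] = -19.0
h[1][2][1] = 39.0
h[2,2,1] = 76.0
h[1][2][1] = 39.0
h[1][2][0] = -87.0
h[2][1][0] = -19.0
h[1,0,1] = 14.0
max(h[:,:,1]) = 76.0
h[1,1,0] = -19.0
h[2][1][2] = -73.0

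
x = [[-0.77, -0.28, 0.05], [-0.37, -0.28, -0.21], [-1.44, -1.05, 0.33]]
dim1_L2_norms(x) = [0.82, 0.51, 1.81]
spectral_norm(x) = 2.02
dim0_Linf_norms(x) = [1.44, 1.05, 0.33]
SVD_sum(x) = [[-0.66, -0.44, 0.11], [-0.36, -0.24, 0.06], [-1.49, -0.99, 0.24]] + [[-0.02, 0.01, -0.1], [-0.06, 0.03, -0.25], [0.02, -0.01, 0.10]] + [[-0.09, 0.14, 0.04], [0.05, -0.08, -0.02], [0.03, -0.05, -0.01]]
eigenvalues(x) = [-0.98, -0.24, 0.51]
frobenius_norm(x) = 2.05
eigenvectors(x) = [[0.4, 0.37, 0.1], [0.45, -0.78, -0.3], [0.80, -0.51, 0.95]]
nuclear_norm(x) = 2.52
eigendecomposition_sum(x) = [[-0.63, -0.28, -0.02],  [-0.70, -0.31, -0.02],  [-1.25, -0.56, -0.04]] + [[-0.11,0.05,0.03], [0.23,-0.1,-0.06], [0.15,-0.07,-0.04]] + [[-0.04, -0.05, 0.04], [0.11, 0.14, -0.13], [-0.34, -0.43, 0.41]]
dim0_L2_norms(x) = [1.67, 1.12, 0.39]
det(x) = 0.12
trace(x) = -0.72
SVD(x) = [[-0.39,0.34,0.85], [-0.21,0.87,-0.45], [-0.89,-0.36,-0.27]] @ diag([2.0223922228586293, 0.29415793243854377, 0.20396276058244955]) @ [[0.83, 0.55, -0.13], [-0.24, 0.12, -0.96], [-0.51, 0.83, 0.23]]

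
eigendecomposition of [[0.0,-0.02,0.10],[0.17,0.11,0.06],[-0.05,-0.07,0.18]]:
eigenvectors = [[(0.57+0j), (-0.14-0.28j), -0.14+0.28j], [-0.81+0.00j, (-0.77+0j), (-0.77-0j)], [(-0.16+0j), -0.05-0.55j, (-0.05+0.55j)]]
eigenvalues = [0j, (0.14+0.11j), (0.14-0.11j)]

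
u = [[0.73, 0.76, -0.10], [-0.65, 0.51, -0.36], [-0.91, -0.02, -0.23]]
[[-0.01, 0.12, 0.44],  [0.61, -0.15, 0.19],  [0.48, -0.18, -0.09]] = u@ [[-0.41, 0.31, -0.02], [0.32, -0.2, 0.66], [-0.5, -0.43, 0.43]]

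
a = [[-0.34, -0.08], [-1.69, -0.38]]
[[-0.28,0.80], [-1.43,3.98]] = a @ [[1.38, -2.05], [-2.38, -1.35]]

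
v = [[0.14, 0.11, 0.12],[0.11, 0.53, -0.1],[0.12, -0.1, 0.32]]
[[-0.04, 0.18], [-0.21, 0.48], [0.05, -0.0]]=v @ [[-0.05,0.73],  [-0.38,0.75],  [0.07,-0.04]]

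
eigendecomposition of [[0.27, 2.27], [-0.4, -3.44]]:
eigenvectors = [[0.99, -0.55], [-0.12, 0.84]]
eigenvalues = [0.01, -3.18]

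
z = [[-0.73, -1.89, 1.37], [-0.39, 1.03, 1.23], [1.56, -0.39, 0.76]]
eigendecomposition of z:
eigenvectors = [[0.85+0.00j, (-0.38-0.29j), (-0.38+0.29j)], [0.28+0.00j, (-0.18+0.56j), -0.18-0.56j], [-0.44+0.00j, -0.66+0.00j, (-0.66-0j)]]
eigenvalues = [(-2.05+0j), (1.56+1.02j), (1.56-1.02j)]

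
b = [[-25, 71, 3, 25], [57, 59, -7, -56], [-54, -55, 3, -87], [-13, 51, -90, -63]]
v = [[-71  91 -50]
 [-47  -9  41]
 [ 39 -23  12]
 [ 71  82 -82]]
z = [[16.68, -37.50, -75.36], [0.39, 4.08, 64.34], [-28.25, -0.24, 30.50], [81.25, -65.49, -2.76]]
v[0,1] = 91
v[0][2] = -50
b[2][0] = -54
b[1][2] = -7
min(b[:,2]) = -90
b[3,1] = 51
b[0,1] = 71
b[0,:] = [-25, 71, 3, 25]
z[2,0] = -28.25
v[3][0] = 71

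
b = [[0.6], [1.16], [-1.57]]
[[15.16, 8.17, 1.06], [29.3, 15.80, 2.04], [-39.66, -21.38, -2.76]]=b@[[25.26, 13.62, 1.76]]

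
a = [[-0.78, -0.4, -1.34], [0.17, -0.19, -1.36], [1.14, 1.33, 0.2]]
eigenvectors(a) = [[(-0.76+0j),  0.27-0.43j,  0.27+0.43j], [0.65+0.00j,  (-0.04-0.54j),  -0.04+0.54j], [(0.01+0j),  -0.67+0.00j,  -0.67-0.00j]]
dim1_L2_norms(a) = [1.6, 1.38, 1.76]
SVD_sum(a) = [[-0.77, -0.78, -1.07], [-0.48, -0.49, -0.67], [0.7, 0.70, 0.97]] + [[0.18, 0.18, -0.27], [0.48, 0.48, -0.69], [0.53, 0.53, -0.77]] + [[-0.19, 0.19, -0.0], [0.18, -0.18, 0.0], [-0.09, 0.09, -0.0]]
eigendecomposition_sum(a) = [[(-0.25-0j), 0.20-0.00j, -0.11+0.00j], [0.21+0.00j, -0.17+0.00j, (0.09-0j)], [0j, -0.00+0.00j, -0j]] + [[-0.26+0.33j, (-0.3+0.4j), (-0.62-0.3j)], [(-0.02+0.46j), (-0.01+0.54j), -0.73+0.13j], [0.57+0.07j, (0.67+0.06j), 0.10+0.91j]] + [[(-0.26-0.33j), -0.30-0.40j, -0.62+0.30j], [(-0.02-0.46j), (-0.01-0.54j), -0.73-0.13j], [0.57-0.07j, (0.67-0.06j), (0.1-0.91j)]]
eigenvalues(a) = [(-0.42+0j), (-0.18+1.78j), (-0.18-1.78j)]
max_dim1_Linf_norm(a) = 1.36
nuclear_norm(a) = 4.17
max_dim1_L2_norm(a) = 1.76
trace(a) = -0.77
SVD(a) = [[-0.67, -0.25, 0.7], [-0.42, -0.64, -0.64], [0.61, -0.72, 0.33]] @ diag([2.2810169709962116, 1.493011821486835, 0.3936715368525264]) @ [[0.50, 0.51, 0.7], [-0.49, -0.49, 0.71], [-0.71, 0.71, -0.0]]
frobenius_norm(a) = 2.75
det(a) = -1.34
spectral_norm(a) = 2.28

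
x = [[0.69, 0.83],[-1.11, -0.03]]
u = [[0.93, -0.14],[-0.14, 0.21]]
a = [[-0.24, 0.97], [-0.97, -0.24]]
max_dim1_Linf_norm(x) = 1.11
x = u + a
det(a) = 1.00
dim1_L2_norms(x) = [1.08, 1.11]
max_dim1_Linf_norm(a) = 0.97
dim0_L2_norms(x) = [1.31, 0.83]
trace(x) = 0.66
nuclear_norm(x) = 2.05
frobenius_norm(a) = 1.41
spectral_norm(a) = 1.00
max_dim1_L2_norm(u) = 0.94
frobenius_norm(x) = 1.55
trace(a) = -0.48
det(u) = 0.18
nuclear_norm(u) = 1.14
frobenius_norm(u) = 0.97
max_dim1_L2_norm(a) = 1.0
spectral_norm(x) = 1.41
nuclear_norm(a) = 2.00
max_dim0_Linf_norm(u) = 0.93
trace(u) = 1.14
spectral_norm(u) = 0.96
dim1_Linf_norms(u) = [0.93, 0.21]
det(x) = 0.90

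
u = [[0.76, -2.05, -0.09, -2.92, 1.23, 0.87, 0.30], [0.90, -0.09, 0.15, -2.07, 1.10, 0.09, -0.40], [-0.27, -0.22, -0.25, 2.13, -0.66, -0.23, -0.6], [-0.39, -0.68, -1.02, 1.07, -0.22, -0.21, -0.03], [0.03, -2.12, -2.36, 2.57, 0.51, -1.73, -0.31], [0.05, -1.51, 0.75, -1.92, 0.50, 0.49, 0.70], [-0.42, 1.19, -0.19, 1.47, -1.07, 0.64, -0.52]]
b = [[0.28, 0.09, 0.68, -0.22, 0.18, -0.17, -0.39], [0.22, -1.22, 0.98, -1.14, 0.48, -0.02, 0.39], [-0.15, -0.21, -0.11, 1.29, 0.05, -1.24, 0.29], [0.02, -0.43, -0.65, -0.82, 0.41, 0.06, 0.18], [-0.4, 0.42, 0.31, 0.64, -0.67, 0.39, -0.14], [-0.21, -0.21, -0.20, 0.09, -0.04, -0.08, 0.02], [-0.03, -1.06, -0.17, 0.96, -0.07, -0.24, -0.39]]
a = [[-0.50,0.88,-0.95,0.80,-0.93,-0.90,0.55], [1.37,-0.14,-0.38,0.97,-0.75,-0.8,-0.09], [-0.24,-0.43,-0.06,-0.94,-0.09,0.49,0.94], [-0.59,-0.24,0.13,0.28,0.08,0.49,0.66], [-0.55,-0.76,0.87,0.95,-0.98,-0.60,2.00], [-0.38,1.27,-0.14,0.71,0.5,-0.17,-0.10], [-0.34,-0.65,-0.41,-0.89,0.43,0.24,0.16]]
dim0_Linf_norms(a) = [1.37, 1.27, 0.95, 0.97, 0.98, 0.9, 2.0]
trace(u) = 1.97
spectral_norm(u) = 6.37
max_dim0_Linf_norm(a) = 2.0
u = a @ b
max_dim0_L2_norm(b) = 2.24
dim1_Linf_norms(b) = [0.68, 1.22, 1.29, 0.82, 0.67, 0.21, 1.06]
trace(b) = -3.01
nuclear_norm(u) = 14.38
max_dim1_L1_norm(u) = 9.63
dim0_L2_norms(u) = [1.34, 3.59, 2.7, 5.56, 2.2, 2.12, 1.21]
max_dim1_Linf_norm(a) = 2.0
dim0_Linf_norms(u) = [0.9, 2.12, 2.36, 2.92, 1.23, 1.73, 0.7]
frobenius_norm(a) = 4.94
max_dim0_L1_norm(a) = 5.54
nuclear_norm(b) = 7.81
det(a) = -3.37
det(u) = -0.03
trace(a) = -1.41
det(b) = 0.00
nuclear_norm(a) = 10.87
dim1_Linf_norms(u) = [2.92, 2.07, 2.13, 1.07, 2.57, 1.92, 1.47]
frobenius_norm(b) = 3.71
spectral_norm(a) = 3.15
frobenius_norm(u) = 7.99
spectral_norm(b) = 2.55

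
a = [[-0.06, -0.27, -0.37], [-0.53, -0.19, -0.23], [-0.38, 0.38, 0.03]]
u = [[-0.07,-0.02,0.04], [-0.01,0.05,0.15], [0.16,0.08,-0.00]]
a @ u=[[-0.05, -0.04, -0.04], [0.00, -0.02, -0.05], [0.03, 0.03, 0.04]]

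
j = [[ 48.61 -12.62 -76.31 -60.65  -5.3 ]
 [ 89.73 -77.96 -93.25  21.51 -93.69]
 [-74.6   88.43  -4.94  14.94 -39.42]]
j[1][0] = 89.73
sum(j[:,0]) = 63.74000000000001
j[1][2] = -93.25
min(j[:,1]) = -77.96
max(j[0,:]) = 48.61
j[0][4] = -5.3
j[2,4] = -39.42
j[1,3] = 21.51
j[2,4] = -39.42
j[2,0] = -74.6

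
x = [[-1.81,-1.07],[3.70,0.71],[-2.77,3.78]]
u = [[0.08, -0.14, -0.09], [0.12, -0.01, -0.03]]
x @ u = [[-0.27, 0.26, 0.19], [0.38, -0.53, -0.35], [0.23, 0.35, 0.14]]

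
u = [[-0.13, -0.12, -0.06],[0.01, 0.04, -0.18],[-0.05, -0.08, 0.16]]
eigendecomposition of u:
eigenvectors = [[0.11, -0.98, -0.71], [-0.68, -0.12, 0.69], [0.72, -0.18, 0.12]]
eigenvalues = [0.23, -0.16, -0.0]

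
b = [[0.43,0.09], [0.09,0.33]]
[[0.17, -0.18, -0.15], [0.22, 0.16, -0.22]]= b @ [[0.27,-0.54,-0.22], [0.59,0.62,-0.6]]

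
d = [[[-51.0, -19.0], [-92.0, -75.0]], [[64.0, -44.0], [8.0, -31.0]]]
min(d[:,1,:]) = -92.0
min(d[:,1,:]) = -92.0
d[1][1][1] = -31.0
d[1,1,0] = 8.0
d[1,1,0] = 8.0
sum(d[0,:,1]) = -94.0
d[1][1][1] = -31.0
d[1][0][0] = 64.0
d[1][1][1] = -31.0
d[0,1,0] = -92.0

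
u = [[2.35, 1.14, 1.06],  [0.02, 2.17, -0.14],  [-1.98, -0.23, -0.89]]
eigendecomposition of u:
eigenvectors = [[0.45, 0.72, 0.75], [-0.06, -0.11, 0.45], [-0.89, -0.68, -0.49]]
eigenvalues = [0.1, 1.18, 2.35]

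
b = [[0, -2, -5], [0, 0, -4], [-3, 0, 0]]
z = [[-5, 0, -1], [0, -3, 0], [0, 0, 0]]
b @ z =[[0, 6, 0], [0, 0, 0], [15, 0, 3]]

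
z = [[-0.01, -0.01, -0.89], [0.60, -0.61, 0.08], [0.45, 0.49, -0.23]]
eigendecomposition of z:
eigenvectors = [[(0.69+0j), (0.69-0j), 0.37+0.00j], [(0.24-0.35j), 0.24+0.35j, (-0.85+0j)], [-0.03-0.58j, (-0.03+0.58j), 0.38+0.00j]]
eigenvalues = [(0.03+0.75j), (0.03-0.75j), (-0.9+0j)]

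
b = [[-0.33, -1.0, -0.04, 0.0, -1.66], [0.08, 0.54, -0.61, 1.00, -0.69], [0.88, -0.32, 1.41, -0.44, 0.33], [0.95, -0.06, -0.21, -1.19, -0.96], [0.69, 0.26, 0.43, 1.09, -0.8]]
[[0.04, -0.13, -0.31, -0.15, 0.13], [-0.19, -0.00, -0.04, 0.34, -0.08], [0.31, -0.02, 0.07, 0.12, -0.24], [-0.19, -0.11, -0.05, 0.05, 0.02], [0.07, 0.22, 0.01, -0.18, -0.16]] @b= [[-0.35, 0.03, -0.27, 0.33, -0.04], [0.3, 0.16, -0.15, -0.47, 0.04], [-0.09, -0.41, -0.03, -0.46, -0.40], [0.07, 0.15, 0.00, -0.13, 0.31], [-0.28, 0.01, -0.15, 0.26, 0.04]]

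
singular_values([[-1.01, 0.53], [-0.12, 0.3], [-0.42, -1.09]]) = [1.26, 1.08]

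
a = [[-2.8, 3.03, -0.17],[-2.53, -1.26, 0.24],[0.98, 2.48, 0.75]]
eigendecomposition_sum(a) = [[-1.40+1.11j, 1.51+1.16j, -0.09-0.12j], [-1.26-0.95j, (-0.66+1.55j), (0.08-0.11j)], [(0.61+1.01j), 0.89-0.89j, (-0.09+0.05j)]] + [[(-1.4-1.11j), (1.51-1.16j), -0.09+0.12j], [-1.26+0.95j, (-0.66-1.55j), 0.08+0.11j], [(0.61-1.01j), 0.89+0.89j, -0.09-0.05j]] + [[(-0.01+0j),0.02+0.00j,0.02-0.00j], [(-0.02+0j),(0.06+0j),0.08-0.00j], [(-0.23+0j),0.71+0.00j,(0.92-0j)]]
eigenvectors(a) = [[(-0.67+0j),-0.67-0.00j,(0.02+0j)], [(-0.15-0.57j),-0.15+0.57j,0.08+0.00j], [(-0.06+0.44j),-0.06-0.44j,1.00+0.00j]]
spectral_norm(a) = 4.37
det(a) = 11.63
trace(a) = -3.31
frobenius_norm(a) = 5.72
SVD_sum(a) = [[-2.43, 3.30, 0.11], [-0.29, 0.4, 0.01], [-0.85, 1.15, 0.04]] + [[-0.39,-0.28,-0.04], [-2.21,-1.62,-0.24], [1.86,1.36,0.20]] + [[0.01,0.02,-0.23], [-0.03,-0.03,0.47], [-0.03,-0.04,0.51]]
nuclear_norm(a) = 8.73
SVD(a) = [[-0.94, -0.13, -0.32],[-0.11, -0.76, 0.64],[-0.33, 0.64, 0.70]] @ diag([4.366262042270628, 3.628492001444137, 0.734167265466559]) @ [[0.59, -0.80, -0.03], [0.80, 0.59, 0.09], [-0.06, -0.07, 1.00]]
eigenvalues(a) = [(-2.14+2.7j), (-2.14-2.7j), (0.98+0j)]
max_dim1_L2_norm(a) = 4.13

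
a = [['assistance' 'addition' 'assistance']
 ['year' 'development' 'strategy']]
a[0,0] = 'assistance'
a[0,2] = 'assistance'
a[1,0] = 'year'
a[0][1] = 'addition'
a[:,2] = ['assistance', 'strategy']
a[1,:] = ['year', 'development', 'strategy']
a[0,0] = 'assistance'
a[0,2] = 'assistance'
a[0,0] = 'assistance'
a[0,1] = 'addition'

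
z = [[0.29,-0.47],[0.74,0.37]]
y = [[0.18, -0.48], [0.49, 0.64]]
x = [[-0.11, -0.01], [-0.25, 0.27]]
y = z + x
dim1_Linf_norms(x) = [0.11, 0.27]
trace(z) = 0.66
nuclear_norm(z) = 1.38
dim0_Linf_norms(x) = [0.25, 0.27]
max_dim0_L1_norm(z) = 1.03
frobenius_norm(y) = 0.96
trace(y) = 0.82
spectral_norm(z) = 0.83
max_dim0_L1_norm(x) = 0.36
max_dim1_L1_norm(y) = 1.13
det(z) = 0.46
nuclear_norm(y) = 1.27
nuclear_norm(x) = 0.46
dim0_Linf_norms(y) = [0.49, 0.64]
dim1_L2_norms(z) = [0.55, 0.83]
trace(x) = 0.16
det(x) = -0.03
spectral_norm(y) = 0.87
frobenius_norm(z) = 0.99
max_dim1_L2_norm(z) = 0.83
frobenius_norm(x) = 0.38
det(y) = 0.35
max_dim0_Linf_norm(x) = 0.27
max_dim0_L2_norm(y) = 0.8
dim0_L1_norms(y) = [0.67, 1.12]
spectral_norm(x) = 0.37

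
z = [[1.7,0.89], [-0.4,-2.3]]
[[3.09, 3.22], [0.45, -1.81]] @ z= [[3.96,-4.66], [1.49,4.56]]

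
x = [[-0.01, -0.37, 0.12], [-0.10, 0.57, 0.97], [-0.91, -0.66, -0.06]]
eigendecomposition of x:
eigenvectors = [[-0.56+0.00j, 0.23-0.26j, 0.23+0.26j], [0.83+0.00j, (-0.35-0.53j), (-0.35+0.53j)], [(-0.07+0j), 0.69+0.00j, (0.69-0j)]]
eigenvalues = [(0.56+0j), (-0.03+0.84j), (-0.03-0.84j)]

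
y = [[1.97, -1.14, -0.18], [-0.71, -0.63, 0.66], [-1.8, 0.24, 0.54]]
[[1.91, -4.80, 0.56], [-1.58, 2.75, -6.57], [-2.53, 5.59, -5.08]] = y@[[1.96, -5.18, 2.11], [1.53, -3.93, 3.80], [1.17, -5.16, -4.06]]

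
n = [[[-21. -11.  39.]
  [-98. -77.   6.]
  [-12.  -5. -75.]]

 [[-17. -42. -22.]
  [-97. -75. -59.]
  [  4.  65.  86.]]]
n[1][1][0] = -97.0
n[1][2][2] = 86.0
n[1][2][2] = 86.0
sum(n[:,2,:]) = 63.0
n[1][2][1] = 65.0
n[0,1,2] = 6.0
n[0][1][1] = -77.0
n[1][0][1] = -42.0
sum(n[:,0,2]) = 17.0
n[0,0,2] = 39.0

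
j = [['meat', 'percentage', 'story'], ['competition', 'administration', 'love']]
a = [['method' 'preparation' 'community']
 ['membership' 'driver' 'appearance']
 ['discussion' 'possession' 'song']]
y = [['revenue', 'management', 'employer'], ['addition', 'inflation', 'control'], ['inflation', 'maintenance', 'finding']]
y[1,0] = 'addition'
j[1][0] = 'competition'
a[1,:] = ['membership', 'driver', 'appearance']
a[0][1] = 'preparation'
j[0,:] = ['meat', 'percentage', 'story']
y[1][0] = 'addition'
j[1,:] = ['competition', 'administration', 'love']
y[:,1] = ['management', 'inflation', 'maintenance']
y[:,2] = ['employer', 'control', 'finding']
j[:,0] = ['meat', 'competition']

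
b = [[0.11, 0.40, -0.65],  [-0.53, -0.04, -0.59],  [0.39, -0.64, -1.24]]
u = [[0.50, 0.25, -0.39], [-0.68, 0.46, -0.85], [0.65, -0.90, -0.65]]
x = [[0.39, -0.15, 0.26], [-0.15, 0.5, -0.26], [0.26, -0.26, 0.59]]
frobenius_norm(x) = 1.03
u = b + x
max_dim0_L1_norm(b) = 2.48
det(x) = 0.06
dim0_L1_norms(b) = [1.03, 1.08, 2.48]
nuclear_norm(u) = 3.09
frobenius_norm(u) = 1.88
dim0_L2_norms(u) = [1.07, 1.04, 1.14]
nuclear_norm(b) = 2.85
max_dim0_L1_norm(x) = 1.11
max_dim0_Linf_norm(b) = 1.24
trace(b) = -1.17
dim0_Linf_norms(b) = [0.53, 0.64, 1.24]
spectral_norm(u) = 1.38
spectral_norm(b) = 1.58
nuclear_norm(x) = 1.48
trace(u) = 0.31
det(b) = -0.62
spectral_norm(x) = 0.96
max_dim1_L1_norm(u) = 2.2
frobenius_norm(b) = 1.82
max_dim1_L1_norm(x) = 1.11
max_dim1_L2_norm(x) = 0.7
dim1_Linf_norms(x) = [0.39, 0.5, 0.59]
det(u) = -0.90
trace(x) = 1.48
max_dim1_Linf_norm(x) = 0.59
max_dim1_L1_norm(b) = 2.27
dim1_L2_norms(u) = [0.68, 1.18, 1.29]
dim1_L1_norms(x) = [0.8, 0.91, 1.11]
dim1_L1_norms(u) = [1.14, 1.99, 2.2]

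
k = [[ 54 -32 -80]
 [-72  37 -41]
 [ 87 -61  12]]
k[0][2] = -80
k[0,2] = -80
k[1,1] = 37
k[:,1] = [-32, 37, -61]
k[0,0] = 54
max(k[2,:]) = 87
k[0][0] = 54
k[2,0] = 87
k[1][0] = -72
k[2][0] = 87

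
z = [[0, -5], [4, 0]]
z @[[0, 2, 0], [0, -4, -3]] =[[0, 20, 15], [0, 8, 0]]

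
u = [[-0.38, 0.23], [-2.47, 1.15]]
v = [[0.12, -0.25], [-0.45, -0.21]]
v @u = [[0.57, -0.26], [0.69, -0.34]]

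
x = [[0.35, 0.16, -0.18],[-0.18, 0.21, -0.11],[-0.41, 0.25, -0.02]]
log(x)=[[-1.26, 1.18, -0.88], [-1.23, 0.04, -1.51], [-1.93, 3.3, -3.69]]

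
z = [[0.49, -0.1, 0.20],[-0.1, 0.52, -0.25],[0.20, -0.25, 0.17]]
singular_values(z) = [0.78, 0.4, 0.0]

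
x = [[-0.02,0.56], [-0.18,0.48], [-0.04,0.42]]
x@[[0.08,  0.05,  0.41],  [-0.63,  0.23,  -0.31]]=[[-0.35, 0.13, -0.18], [-0.32, 0.10, -0.22], [-0.27, 0.09, -0.15]]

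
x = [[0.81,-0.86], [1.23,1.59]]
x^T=[[0.81, 1.23],[-0.86, 1.59]]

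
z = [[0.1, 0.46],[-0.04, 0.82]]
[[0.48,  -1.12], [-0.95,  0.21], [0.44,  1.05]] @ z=[[0.09, -0.70], [-0.10, -0.26], [0.0, 1.06]]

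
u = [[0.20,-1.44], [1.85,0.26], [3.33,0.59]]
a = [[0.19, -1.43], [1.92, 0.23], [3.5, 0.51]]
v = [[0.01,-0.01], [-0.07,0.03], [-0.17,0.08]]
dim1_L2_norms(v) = [0.01, 0.08, 0.19]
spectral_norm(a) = 4.03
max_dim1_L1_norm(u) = 3.92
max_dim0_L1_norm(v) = 0.25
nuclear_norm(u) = 5.32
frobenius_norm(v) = 0.20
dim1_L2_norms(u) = [1.45, 1.87, 3.38]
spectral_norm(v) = 0.20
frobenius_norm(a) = 4.28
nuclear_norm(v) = 0.21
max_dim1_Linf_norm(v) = 0.17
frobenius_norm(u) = 4.13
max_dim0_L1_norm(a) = 5.61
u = a + v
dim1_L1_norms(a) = [1.62, 2.15, 4.01]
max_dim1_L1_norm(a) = 4.01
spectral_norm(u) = 3.86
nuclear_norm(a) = 5.47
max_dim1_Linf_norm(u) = 3.33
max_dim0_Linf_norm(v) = 0.17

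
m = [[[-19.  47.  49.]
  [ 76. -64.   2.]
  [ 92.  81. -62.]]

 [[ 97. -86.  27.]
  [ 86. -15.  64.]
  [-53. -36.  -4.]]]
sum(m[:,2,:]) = 18.0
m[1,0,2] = 27.0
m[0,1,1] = -64.0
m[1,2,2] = -4.0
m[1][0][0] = 97.0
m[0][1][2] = 2.0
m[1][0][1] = -86.0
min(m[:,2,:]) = -62.0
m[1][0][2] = 27.0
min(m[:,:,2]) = -62.0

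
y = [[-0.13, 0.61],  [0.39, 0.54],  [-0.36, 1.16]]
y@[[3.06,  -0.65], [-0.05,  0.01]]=[[-0.43, 0.09],[1.17, -0.25],[-1.16, 0.25]]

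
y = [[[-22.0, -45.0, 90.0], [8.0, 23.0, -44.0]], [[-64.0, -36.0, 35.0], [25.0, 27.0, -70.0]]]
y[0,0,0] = -22.0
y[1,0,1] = -36.0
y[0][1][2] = -44.0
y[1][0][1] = -36.0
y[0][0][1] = -45.0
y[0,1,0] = 8.0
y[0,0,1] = -45.0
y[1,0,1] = -36.0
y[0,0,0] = -22.0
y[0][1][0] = 8.0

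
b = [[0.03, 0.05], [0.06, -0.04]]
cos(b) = [[1.00,0.0], [0.0,1.00]]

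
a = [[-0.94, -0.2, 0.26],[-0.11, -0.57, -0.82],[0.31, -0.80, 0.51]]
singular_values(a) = [1.01, 1.0, 1.0]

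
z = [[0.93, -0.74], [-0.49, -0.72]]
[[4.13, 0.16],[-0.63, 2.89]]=z @[[3.33, -1.96], [-1.39, -2.68]]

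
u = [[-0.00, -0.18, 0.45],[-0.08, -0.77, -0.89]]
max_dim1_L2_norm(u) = 1.18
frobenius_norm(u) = 1.28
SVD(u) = [[-0.21, 0.98], [0.98, 0.21]] @ diag([1.2033058566387098, 0.42232098619294406]) @ [[-0.06, -0.59, -0.8],  [-0.04, -0.80, 0.6]]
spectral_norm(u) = 1.20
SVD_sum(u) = [[0.02, 0.15, 0.2],[-0.08, -0.7, -0.94]] + [[-0.02, -0.33, 0.25], [-0.00, -0.07, 0.05]]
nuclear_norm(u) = 1.63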